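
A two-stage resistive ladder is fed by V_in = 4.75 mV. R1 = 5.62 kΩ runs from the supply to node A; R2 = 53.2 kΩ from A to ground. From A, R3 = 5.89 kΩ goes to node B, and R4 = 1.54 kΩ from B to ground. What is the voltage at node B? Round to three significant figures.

Node A sees R2 in parallel with the series input of stage 2, R3 + R4 = 7.430 kΩ.
Effective lower resistance at A: R2 ‖ 7.430 = 6.519 kΩ.
So V_A = 4.75 × 0.5370 = 2.551 mV.
V_B = V_A × 0.2073 = 0.5287 mV.

V_B ≈ 0.529 mV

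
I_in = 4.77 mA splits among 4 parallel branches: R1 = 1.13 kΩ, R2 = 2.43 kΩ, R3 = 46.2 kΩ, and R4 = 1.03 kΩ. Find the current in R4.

Conductances: ΣG = 1/1.13 + 1/2.43 + 1/46.2 + 1/1.03 = 2.289 (1/kΩ).
Current divider: I(R4) = I_in · G_k/ΣG = 4.77 × (0.9709/2.289) = 4.77 × 0.4241 = 2.023 mA.

I ≈ 2.02 mA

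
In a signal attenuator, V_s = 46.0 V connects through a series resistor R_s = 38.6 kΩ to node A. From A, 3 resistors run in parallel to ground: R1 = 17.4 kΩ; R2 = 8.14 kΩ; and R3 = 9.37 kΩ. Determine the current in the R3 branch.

I ≈ 0.406 mA

Equivalent of the parallel group: R_p = 3.484 kΩ.
V_A by voltage divider: V_A = 46.0 × 3.484/(38.6 + 3.484) = 3.808 V.
Branch current I = V_A/R3 = 3.808/9.37 = 0.4064 mA.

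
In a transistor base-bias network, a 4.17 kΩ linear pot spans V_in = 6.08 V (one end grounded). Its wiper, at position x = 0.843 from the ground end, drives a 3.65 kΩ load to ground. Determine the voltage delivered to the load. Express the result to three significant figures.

The pot divides into 0.6547 kΩ above the wiper and 3.515 kΩ below.
R_L loads the lower segment: effective lower R = 1.791 kΩ.
Then V_out = V_in · 1.791/(0.6547 + 1.791) = 4.452 V.
(Unloaded: V_out = x·V_in = 5.13 V.)

V_out ≈ 4.45 V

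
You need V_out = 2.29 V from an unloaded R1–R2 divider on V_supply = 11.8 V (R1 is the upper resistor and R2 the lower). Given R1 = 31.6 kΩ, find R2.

V_out/V_supply = R2/(R1+R2) = 0.1941.
Rearranging, R2 = R1·k/(1−k) = 31.6 × 0.2408 = 7.609 kΩ.

R2 ≈ 7.61 kΩ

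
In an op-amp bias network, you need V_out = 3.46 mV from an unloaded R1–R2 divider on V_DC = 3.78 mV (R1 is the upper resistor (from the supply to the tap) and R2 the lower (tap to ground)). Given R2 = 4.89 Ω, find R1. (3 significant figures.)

V_out/V_DC = R2/(R1+R2) = 0.9153.
So R1 = R2 · (V_DC/V_out − 1) = 4.89 × (3.78/3.46 − 1) = 4.89 × 0.09249 = 0.4523 Ω.

R1 ≈ 0.452 Ω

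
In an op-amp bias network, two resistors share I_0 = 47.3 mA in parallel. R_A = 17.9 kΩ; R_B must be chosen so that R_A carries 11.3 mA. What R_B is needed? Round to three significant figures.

The fraction through R_A equals R_B/(R_A+R_B).
With f = 0.2389, R_B = R_A · f/(1−f) = 17.9 × 0.3139 = 5.619 kΩ.

R_B ≈ 5.62 kΩ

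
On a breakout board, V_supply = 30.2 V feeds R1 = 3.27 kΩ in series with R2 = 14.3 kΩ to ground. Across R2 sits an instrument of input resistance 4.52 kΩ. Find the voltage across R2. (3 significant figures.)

First combine the lower leg with the load: R2 ‖ R_L = 3.434 kΩ.
Now apply the divider: V_out = 30.2 × 0.5123 = 15.47 V.

V_out ≈ 15.5 V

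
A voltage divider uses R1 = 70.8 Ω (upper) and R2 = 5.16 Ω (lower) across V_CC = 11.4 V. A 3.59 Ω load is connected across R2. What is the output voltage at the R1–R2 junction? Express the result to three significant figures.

V_out ≈ 0.331 V

The load sits in parallel with R2, giving an effective lower resistance R2' = R2·R_L/(R2+R_L) = 2.117 Ω.
Then V_out = V_CC · R2'/(R1 + R2') = 11.4 × 2.117/72.92 = 0.3310 V.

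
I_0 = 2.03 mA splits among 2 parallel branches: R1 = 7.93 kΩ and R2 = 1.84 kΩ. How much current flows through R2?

With just two branches, the current splits inversely with resistance.
So I = 2.03 × 7.93/9.770 = 1.648 mA.

I ≈ 1.65 mA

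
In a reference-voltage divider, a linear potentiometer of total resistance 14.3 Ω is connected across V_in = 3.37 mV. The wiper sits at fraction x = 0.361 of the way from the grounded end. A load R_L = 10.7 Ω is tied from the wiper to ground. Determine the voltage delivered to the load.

V_out ≈ 0.930 mV

Split the track: R_lower = x·R_p = 5.162 Ω, R_upper = (1−x)·R_p = 9.138 Ω.
R_L loads the lower segment: effective lower R = 3.482 Ω.
V_out = 3.37 × 3.482/(9.138 + 3.482) = 0.9299 mV.
(Unloaded: V_out = x·V_in = 1.22 mV.)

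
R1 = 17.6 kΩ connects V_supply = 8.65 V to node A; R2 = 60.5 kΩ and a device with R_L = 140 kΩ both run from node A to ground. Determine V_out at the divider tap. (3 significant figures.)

V_out ≈ 6.11 V

R2 ‖ R_L = (60.5 × 140)/(60.5 + 140) = 42.24 kΩ.
Then V_out = V_supply · R2'/(R1 + R2') = 8.65 × 42.24/59.84 = 6.106 V.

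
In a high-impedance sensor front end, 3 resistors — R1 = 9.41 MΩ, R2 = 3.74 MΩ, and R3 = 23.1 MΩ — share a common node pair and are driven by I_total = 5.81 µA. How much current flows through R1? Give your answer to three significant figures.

I ≈ 1.48 µA

Conductances: ΣG = 1/9.41 + 1/3.74 + 1/23.1 = 0.4169 (1/MΩ).
R1 takes the fraction G_k/ΣG = 0.1063/0.4169 = 0.2549, so I = 5.81 × 0.2549 = 1.481 µA.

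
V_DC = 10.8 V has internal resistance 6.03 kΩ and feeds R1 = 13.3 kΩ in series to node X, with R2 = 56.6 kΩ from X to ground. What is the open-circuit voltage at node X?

R1' = 6.03 + 13.3 = 19.33 kΩ (source resistance + R1).
V_th is the unloaded tap voltage: V_DC · R2/(R1'+R2) = 10.8 × 0.7454 = 8.051 V.

V_th ≈ 8.05 V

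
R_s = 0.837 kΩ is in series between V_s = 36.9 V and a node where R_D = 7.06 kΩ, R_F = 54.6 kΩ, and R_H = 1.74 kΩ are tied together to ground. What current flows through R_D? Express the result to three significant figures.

Parallel bank: R_p = 1/(1/7.06 + 1/54.6 + 1/1.74) = 1.361 kΩ.
V_A by voltage divider: V_A = 36.9 × 1.361/(0.837 + 1.361) = 22.85 V.
Branch current I = V_A/R_D = 22.85/7.06 = 3.236 mA.

I ≈ 3.24 mA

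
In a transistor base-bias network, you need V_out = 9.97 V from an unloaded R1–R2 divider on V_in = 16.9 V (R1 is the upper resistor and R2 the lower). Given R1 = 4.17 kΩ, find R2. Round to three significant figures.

R2 ≈ 6.00 kΩ

Required fraction k = V_out/V_in = 0.5899.
Rearranging, R2 = R1·k/(1−k) = 4.17 × 1.439 = 5.999 kΩ.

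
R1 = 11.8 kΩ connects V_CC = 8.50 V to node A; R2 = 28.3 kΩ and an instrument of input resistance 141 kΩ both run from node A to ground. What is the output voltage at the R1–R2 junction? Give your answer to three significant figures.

V_out ≈ 5.66 V

The load sits in parallel with R2, giving an effective lower resistance R2' = R2·R_L/(R2+R_L) = 23.57 kΩ.
Now apply the divider: V_out = 8.50 × 0.6664 = 5.664 V.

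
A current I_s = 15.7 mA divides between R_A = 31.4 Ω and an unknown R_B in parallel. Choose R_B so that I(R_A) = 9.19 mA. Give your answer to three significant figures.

R_B ≈ 44.3 Ω

In a two-way split, I_A/I_s = R_B/(R_A + R_B).
With f = 0.5854, R_B = R_A · f/(1−f) = 31.4 × 1.412 = 44.33 Ω.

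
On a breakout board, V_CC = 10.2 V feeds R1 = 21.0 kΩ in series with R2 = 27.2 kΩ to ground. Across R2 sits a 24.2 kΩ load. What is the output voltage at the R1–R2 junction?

V_out ≈ 3.86 V

R2 ‖ R_L = (27.2 × 24.2)/(27.2 + 24.2) = 12.81 kΩ.
Voltage divider with the loaded lower leg: V_out = 10.2 × 12.81/(21.0 + 12.81) = 10.2 × 0.3788 = 3.864 V.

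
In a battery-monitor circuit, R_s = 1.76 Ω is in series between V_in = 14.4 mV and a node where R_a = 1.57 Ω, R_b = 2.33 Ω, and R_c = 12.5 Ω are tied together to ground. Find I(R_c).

Equivalent of the parallel group: R_p = 0.8725 Ω.
V_A by voltage divider: V_A = 14.4 × 0.8725/(1.76 + 0.8725) = 4.773 mV.
I(R_c) = V_A / R_c = 4.773/12.5 = 0.3818 mA.

I ≈ 0.382 mA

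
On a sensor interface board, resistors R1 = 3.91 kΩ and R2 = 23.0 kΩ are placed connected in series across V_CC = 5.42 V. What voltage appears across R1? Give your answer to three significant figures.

V ≈ 0.788 V

Total series resistance ΣR = 3.91 + 23.0 = 26.91 kΩ.
V = V_CC · R/ΣR = 5.42 × 0.1453 = 0.7875 V.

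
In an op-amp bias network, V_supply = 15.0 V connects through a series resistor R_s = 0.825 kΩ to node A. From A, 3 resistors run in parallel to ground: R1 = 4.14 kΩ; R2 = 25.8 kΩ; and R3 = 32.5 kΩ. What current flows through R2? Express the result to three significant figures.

Equivalent of the parallel group: R_p = 3.215 kΩ.
Node voltage V_A = V_supply · R_p/(R_s + R_p) = 15.0 × 0.7958 = 11.94 V.
I(R2) = V_A / R2 = 11.94/25.8 = 0.4627 mA.

I ≈ 0.463 mA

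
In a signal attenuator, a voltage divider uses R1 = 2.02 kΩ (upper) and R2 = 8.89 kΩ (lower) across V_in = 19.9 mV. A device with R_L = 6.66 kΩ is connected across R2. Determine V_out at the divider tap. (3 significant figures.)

V_out ≈ 13.0 mV

The load sits in parallel with R2, giving an effective lower resistance R2' = R2·R_L/(R2+R_L) = 3.808 kΩ.
Voltage divider with the loaded lower leg: V_out = 19.9 × 3.808/(2.02 + 3.808) = 19.9 × 0.6534 = 13.00 mV.
(Unloaded it would be 16.2 mV; the load pulls it down.)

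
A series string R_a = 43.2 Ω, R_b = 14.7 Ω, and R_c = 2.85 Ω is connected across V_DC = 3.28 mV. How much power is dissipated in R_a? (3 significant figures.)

P ≈ 0.126 µW

ΣR = 60.75 Ω → I = 3.28/60.75 = 0.05399 mA.
P(R_a) = I²·R_a = (0.05399)² × 43.2 = 0.1259 µW.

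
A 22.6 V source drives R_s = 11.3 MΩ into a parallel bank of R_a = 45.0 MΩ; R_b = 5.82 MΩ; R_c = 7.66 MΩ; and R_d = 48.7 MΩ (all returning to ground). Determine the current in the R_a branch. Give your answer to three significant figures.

I ≈ 0.102 µA

Combine the parallel branches: R_p = (1/45.0 + 1/5.82 + 1/7.66 + 1/48.7)⁻¹ = 2.897 MΩ.
Node voltage V_A = V_in · R_p/(R_s + R_p) = 22.6 × 0.2041 = 4.612 V.
Branch current I = V_A/R_a = 4.612/45.0 = 0.1025 µA.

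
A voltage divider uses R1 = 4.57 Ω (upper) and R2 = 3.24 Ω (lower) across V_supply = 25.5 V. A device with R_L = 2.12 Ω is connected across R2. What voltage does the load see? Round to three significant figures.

V_out ≈ 5.58 V

First combine the lower leg with the load: R2 ‖ R_L = 1.281 Ω.
Now apply the divider: V_out = 25.5 × 0.2190 = 5.585 V.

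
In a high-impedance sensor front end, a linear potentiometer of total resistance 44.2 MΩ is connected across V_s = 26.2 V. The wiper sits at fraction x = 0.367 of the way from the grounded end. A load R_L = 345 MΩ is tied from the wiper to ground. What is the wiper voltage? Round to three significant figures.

V_out ≈ 9.34 V

The pot divides into 27.98 MΩ above the wiper and 16.22 MΩ below.
R_L loads the lower segment: effective lower R = 15.49 MΩ.
Loaded-divider output: V_out = 26.2 × 0.3564 = 9.337 V.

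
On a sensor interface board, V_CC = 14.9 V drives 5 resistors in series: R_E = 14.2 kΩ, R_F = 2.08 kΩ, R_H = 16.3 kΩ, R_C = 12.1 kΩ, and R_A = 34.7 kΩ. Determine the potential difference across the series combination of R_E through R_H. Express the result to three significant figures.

V ≈ 6.12 V

Total series resistance ΣR = 14.2 + 2.08 + 16.3 + 12.1 + 34.7 = 79.38 kΩ.
R_{R_E..R_H} = 14.2 + 2.08 + 16.3 = 32.58 kΩ.
Voltage divider: V = V_CC · (32.58 / 79.38) = 14.9 × 0.4104 = 6.115 V.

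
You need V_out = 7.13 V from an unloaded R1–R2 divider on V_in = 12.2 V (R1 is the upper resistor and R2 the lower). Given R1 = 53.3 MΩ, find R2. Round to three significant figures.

R2 ≈ 75.0 MΩ

The divider ratio is R2/(R1+R2) = 7.13/12.2 = 0.5844.
Rearranging, R2 = R1·k/(1−k) = 53.3 × 1.406 = 74.96 MΩ.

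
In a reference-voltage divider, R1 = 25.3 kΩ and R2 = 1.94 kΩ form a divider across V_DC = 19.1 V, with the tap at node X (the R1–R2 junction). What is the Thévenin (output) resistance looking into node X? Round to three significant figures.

With V_DC suppressed (replaced by a short), R_th = R1 ‖ R2 = (25.30 × 1.94)/(25.30 + 1.94) = 1.802 kΩ.

R_th ≈ 1.80 kΩ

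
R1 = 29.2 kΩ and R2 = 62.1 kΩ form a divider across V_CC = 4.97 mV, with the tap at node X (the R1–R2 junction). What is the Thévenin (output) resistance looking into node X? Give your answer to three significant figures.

R_th ≈ 19.9 kΩ

Looking into X with the source shorted: R_th = R1·R2/(R1+R2) = 29.20 × 62.1/91.30 = 19.86 kΩ.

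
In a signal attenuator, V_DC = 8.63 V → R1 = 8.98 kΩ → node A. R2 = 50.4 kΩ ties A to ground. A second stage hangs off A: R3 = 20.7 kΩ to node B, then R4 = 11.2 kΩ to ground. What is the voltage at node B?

Node A sees R2 in parallel with the series input of stage 2, R3 + R4 = 31.90 kΩ.
R2 ‖ (R3+R4) = 19.54 kΩ.
First divider: V_A = V_DC · 19.54/(8.98 + 19.54) = 5.912 V.
V_B = V_A × 0.3511 = 2.076 V.

V_B ≈ 2.08 V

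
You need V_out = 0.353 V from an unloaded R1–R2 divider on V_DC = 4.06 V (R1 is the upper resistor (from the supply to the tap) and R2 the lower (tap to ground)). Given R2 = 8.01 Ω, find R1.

The divider ratio is R2/(R1+R2) = 0.353/4.06 = 0.08695.
Rearranging, R1 = R2·(1−k)/k = 8.01 × 10.50 = 84.12 Ω.

R1 ≈ 84.1 Ω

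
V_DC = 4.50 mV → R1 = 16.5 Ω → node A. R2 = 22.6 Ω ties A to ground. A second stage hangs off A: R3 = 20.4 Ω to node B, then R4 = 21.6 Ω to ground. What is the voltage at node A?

V_A ≈ 2.12 mV

Looking into the second stage from A: R3 + R4 = 42.00 Ω appears in parallel with R2.
Effective lower resistance at A: R2 ‖ 42.00 = 14.69 Ω.
First divider: V_A = V_DC · 14.69/(16.5 + 14.69) = 2.120 mV.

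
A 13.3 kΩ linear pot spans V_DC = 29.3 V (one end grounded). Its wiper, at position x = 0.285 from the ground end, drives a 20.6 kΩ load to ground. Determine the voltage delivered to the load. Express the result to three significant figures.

V_out ≈ 7.38 V

The pot divides into 9.510 kΩ above the wiper and 3.790 kΩ below.
R_L loads the lower segment: effective lower R = 3.201 kΩ.
Then V_out = V_DC · 3.201/(9.510 + 3.201) = 7.380 V.
(Unloaded: V_out = x·V_DC = 8.35 V.)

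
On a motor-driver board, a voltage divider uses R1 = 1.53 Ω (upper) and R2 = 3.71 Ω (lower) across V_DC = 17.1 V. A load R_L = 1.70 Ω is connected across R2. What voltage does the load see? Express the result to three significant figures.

First combine the lower leg with the load: R2 ‖ R_L = 1.166 Ω.
Then V_out = V_DC · R2'/(R1 + R2') = 17.1 × 1.166/2.696 = 7.395 V.
(Unloaded it would be 12.1 V; the load pulls it down.)

V_out ≈ 7.39 V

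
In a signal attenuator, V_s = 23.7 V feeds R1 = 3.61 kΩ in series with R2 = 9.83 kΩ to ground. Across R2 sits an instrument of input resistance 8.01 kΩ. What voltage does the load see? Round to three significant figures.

V_out ≈ 13.0 V

First combine the lower leg with the load: R2 ‖ R_L = 4.414 kΩ.
Voltage divider with the loaded lower leg: V_out = 23.7 × 4.414/(3.61 + 4.414) = 23.7 × 0.5501 = 13.04 V.
(Unloaded it would be 17.3 V; the load pulls it down.)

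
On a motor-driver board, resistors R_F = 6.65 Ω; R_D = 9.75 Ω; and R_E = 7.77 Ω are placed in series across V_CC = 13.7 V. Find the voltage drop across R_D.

Total series resistance ΣR = 6.65 + 9.75 + 7.77 = 24.17 Ω.
By the voltage-divider rule, V = 13.7 × 9.750/24.17 = 5.526 V.

V ≈ 5.53 V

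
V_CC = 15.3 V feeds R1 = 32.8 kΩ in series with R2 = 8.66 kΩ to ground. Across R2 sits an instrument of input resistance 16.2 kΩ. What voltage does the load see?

R2 ‖ R_L = (8.66 × 16.2)/(8.66 + 16.2) = 5.643 kΩ.
Voltage divider with the loaded lower leg: V_out = 15.3 × 5.643/(32.8 + 5.643) = 15.3 × 0.1468 = 2.246 V.
(Unloaded it would be 3.20 V; the load pulls it down.)

V_out ≈ 2.25 V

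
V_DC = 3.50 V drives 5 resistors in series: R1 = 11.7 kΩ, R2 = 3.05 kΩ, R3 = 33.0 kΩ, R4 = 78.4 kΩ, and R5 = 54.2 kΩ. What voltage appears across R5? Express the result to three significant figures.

Series total: ΣR = 11.7 + 3.05 + 33.0 + 78.4 + 54.2 = 180.3 kΩ.
Voltage divider: V = V_DC · (54.20 / 180.3) = 3.50 × 0.3005 = 1.052 V.

V ≈ 1.05 V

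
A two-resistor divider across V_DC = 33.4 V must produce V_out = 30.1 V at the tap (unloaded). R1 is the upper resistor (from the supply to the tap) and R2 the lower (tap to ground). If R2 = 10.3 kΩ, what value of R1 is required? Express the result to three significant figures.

Required fraction k = V_out/V_DC = 0.9012.
So R1 = R2 · (V_DC/V_out − 1) = 10.3 × (33.4/30.1 − 1) = 10.3 × 0.1096 = 1.129 kΩ.

R1 ≈ 1.13 kΩ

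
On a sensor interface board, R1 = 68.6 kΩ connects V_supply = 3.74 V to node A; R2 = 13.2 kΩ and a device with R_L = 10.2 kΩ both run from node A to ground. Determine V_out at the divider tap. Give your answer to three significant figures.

R2 ‖ R_L = (13.2 × 10.2)/(13.2 + 10.2) = 5.754 kΩ.
Then V_out = V_supply · R2'/(R1 + R2') = 3.74 × 5.754/74.35 = 0.2894 V.

V_out ≈ 0.289 V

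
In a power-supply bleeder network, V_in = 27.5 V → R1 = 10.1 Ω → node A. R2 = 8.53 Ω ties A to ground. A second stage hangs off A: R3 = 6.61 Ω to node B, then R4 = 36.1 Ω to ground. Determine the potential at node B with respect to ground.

Node A sees R2 in parallel with the series input of stage 2, R3 + R4 = 42.71 Ω.
Effective lower resistance at A: R2 ‖ 42.71 = 7.110 Ω.
V_A = 27.5 × 7.110/(10.1 + 7.110) = 11.36 V.
Stage 2 is unloaded, so V_B = V_A · R4/(R3+R4) = 11.36 × 36.1/42.71 = 9.603 V.

V_B ≈ 9.60 V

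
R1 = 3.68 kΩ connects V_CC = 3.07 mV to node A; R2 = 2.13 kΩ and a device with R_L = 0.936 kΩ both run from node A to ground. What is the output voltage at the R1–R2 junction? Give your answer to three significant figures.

V_out ≈ 0.461 mV

The load sits in parallel with R2, giving an effective lower resistance R2' = R2·R_L/(R2+R_L) = 0.6503 kΩ.
Now apply the divider: V_out = 3.07 × 0.1502 = 0.4610 mV.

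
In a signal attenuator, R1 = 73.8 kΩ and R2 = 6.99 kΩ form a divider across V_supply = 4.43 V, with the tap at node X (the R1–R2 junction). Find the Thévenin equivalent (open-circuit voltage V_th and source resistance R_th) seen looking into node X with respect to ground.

V_th ≈ 0.383 V, R_th ≈ 6.39 kΩ

V_th is the unloaded tap voltage: V_supply · R2/(R1+R2) = 4.43 × 0.08652 = 0.3833 V.
Looking into X with the source shorted: R_th = R1·R2/(R1+R2) = 73.80 × 6.99/80.79 = 6.385 kΩ.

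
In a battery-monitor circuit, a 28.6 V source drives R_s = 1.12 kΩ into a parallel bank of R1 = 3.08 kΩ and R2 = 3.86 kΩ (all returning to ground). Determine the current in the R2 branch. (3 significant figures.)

Combine the parallel branches: R_p = (1/3.08 + 1/3.86)⁻¹ = 1.713 kΩ.
V_A = 28.6 × 1.713/2.833 = 17.29 V.
Branch current I = V_A/R2 = 17.29/3.86 = 4.480 mA.
(Equivalently: I_total = 10.10 mA, then current-divider fraction G_k/ΣG = 0.4438.)

I ≈ 4.48 mA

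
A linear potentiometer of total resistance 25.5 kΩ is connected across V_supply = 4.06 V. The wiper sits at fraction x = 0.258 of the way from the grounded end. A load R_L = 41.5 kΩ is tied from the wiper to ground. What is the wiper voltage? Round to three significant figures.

V_out ≈ 0.937 V

Split the track: R_lower = x·R_p = 6.579 kΩ, R_upper = (1−x)·R_p = 18.92 kΩ.
R_L loads the lower segment: effective lower R = 5.679 kΩ.
V_out = 4.06 × 5.679/(18.92 + 5.679) = 0.9372 V.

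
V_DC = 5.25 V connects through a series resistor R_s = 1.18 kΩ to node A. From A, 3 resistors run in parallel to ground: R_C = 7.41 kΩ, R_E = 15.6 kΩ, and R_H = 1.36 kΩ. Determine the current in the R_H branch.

I ≈ 1.84 mA

Parallel bank: R_p = 1/(1/7.41 + 1/15.6 + 1/1.36) = 1.070 kΩ.
Node voltage V_A = V_DC · R_p/(R_s + R_p) = 5.25 × 0.4756 = 2.497 V.
I(R_H) = V_A / R_H = 2.497/1.36 = 1.836 mA.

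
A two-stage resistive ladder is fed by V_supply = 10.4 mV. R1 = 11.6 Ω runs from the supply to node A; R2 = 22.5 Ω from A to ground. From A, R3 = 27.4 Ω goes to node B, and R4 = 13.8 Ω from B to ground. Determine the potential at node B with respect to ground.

V_B ≈ 1.94 mV

Node A sees R2 in parallel with the series input of stage 2, R3 + R4 = 41.20 Ω.
Effective lower resistance at A: R2 ‖ 41.20 = 14.55 Ω.
V_A = 10.4 × 14.55/(11.6 + 14.55) = 5.787 mV.
V_B = V_A × 0.3350 = 1.938 mV.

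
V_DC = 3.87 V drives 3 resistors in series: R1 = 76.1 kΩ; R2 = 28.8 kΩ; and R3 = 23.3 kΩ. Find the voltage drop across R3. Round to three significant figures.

V ≈ 0.703 V

ΣR = 76.1 + 28.8 + 23.3 = 128.2 kΩ.
By the voltage-divider rule, V = 3.87 × 23.30/128.2 = 0.7034 V.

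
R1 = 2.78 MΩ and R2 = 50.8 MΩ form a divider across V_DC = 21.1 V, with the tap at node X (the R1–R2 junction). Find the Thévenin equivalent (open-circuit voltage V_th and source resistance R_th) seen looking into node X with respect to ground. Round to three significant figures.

V_th ≈ 20.0 V, R_th ≈ 2.64 MΩ

Open-circuit (no load on X): V_th = V_DC · R2/(R1 + R2) = 21.1 × 50.8/(2.780 + 50.8) = 20.01 V.
Zeroing V_DC shorts the top of R1 to ground, so R_th = R1 ‖ R2 = 2.636 MΩ.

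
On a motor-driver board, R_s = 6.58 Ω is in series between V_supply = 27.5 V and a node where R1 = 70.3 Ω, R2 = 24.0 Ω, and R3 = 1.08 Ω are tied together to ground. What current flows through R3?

Parallel bank: R_p = 1/(1/70.3 + 1/24.0 + 1/1.08) = 1.019 Ω.
Node voltage V_A = V_supply · R_p/(R_s + R_p) = 27.5 × 0.1340 = 3.686 V.
I(R3) = V_A / R3 = 3.686/1.08 = 3.413 A.

I ≈ 3.41 A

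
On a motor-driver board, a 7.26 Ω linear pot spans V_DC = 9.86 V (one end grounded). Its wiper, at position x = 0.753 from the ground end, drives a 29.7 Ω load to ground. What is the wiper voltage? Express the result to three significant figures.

Lower segment x·R_p = 5.467 Ω; upper segment (1−x)·R_p = 1.793 Ω.
(x·R_p) ‖ R_L = 4.617 Ω.
Loaded-divider output: V_out = 9.86 × 0.7203 = 7.102 V.

V_out ≈ 7.10 V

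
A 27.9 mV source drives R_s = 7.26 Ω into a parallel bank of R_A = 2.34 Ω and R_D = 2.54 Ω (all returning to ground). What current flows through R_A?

I ≈ 1.71 mA

Equivalent of the parallel group: R_p = 1.218 Ω.
Node voltage V_A = V_supply · R_p/(R_s + R_p) = 27.9 × 0.1437 = 4.008 mV.
I(R_A) = V_A / R_A = 4.008/2.34 = 1.713 mA.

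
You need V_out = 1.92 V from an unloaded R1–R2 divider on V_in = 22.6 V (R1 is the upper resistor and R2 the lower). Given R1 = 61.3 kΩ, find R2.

R2 ≈ 5.69 kΩ

The divider ratio is R2/(R1+R2) = 1.92/22.6 = 0.08496.
R2 = R1 · 0.08496/(1 − 0.08496) = 5.691 kΩ.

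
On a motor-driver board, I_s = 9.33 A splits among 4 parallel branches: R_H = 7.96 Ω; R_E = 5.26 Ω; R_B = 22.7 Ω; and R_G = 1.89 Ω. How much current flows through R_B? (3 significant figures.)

ΣG = 1/7.96 + 1/5.26 + 1/22.7 + 1/1.89 = 0.8889.
R_B takes the fraction G_k/ΣG = 0.04405/0.8889 = 0.04956, so I = 9.33 × 0.04956 = 0.4624 A.

I ≈ 0.462 A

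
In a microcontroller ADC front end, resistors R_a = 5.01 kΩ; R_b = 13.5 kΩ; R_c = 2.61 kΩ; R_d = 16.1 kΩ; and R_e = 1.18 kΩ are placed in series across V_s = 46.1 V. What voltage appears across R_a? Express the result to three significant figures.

Total series resistance ΣR = 5.01 + 13.5 + 2.61 + 16.1 + 1.18 = 38.40 kΩ.
V = V_s · R/ΣR = 46.1 × 0.1305 = 6.015 V.

V ≈ 6.01 V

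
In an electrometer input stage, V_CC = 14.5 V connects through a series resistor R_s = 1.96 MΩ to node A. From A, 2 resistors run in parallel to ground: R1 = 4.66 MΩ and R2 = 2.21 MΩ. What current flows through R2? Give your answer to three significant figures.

I ≈ 2.84 µA

Combine the parallel branches: R_p = (1/4.66 + 1/2.21)⁻¹ = 1.499 MΩ.
V_A = 14.5 × 1.499/3.459 = 6.284 V.
Branch current I = V_A/R2 = 6.284/2.21 = 2.843 µA.
(Equivalently: I_total = 4.192 µA, then current-divider fraction G_k/ΣG = 0.6783.)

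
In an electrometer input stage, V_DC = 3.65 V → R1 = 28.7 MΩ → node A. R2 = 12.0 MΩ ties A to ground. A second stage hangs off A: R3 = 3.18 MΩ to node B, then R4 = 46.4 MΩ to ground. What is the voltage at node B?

The second stage (R3 + R4 = 49.58 MΩ) loads node A in parallel with R2.
R2 ‖ (R3+R4) = 9.662 MΩ.
First divider: V_A = V_DC · 9.662/(28.7 + 9.662) = 0.9193 V.
Stage 2 is unloaded, so V_B = V_A · R4/(R3+R4) = 0.9193 × 46.4/49.58 = 0.8603 V.

V_B ≈ 0.860 V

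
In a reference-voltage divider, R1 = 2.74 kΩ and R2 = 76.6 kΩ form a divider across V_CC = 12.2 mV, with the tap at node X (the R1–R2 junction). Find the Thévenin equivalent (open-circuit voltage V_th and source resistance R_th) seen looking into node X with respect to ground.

V_th ≈ 11.8 mV, R_th ≈ 2.65 kΩ

With X open, the divider is unloaded: V_th = 12.2 × 76.6/79.34 = 11.78 mV.
Zeroing V_CC shorts the top of R1 to ground, so R_th = R1 ‖ R2 = 2.645 kΩ.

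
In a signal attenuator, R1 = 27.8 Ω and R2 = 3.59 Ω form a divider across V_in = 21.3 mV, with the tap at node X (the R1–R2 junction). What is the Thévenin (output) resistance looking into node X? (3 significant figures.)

Zeroing V_in shorts the top of R1 to ground, so R_th = R1 ‖ R2 = 3.179 Ω.

R_th ≈ 3.18 Ω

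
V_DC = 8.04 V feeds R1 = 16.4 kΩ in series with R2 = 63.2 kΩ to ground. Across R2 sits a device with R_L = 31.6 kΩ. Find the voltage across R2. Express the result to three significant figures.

V_out ≈ 4.52 V

The load sits in parallel with R2, giving an effective lower resistance R2' = R2·R_L/(R2+R_L) = 21.07 kΩ.
Then V_out = V_DC · R2'/(R1 + R2') = 8.04 × 21.07/37.47 = 4.521 V.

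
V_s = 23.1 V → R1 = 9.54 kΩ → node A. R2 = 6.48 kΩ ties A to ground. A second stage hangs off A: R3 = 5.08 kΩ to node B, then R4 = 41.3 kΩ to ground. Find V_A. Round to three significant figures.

V_A ≈ 8.63 V

Node A sees R2 in parallel with the series input of stage 2, R3 + R4 = 46.38 kΩ.
Effective lower resistance at A: R2 ‖ 46.38 = 5.686 kΩ.
V_A = 23.1 × 5.686/(9.54 + 5.686) = 8.626 V.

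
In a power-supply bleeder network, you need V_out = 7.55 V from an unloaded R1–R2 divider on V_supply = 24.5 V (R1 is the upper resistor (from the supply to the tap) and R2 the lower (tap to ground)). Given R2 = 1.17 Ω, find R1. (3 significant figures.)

R1 ≈ 2.63 Ω

The divider ratio is R2/(R1+R2) = 7.55/24.5 = 0.3082.
R1 = R2·(1/k − 1) = 1.17 × 2.245 = 2.627 Ω.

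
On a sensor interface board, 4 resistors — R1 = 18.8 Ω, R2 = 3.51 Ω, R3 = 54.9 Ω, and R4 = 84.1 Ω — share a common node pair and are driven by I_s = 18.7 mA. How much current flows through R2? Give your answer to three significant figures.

I ≈ 14.5 mA

Total conductance ΣG = 1/18.8 + 1/3.51 + 1/54.9 + 1/84.1 = 0.3682 (units of 1/Ω).
Current divider: I(R2) = I_s · G_k/ΣG = 18.7 × (0.2849/0.3682) = 18.7 × 0.7738 = 14.47 mA.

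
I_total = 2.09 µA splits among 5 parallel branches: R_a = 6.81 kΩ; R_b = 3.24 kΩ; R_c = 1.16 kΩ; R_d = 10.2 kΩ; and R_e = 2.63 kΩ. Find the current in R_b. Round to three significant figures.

Conductances: ΣG = 1/6.81 + 1/3.24 + 1/1.16 + 1/10.2 + 1/2.63 = 1.796 (1/kΩ).
By the current-divider rule, I = I_total · G_k/ΣG = 2.09 × 0.1719 = 0.3592 µA.

I ≈ 0.359 µA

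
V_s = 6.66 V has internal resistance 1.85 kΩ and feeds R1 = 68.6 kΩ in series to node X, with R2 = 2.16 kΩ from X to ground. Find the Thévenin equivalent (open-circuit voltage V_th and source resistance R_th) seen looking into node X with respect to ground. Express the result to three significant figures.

R1' = 1.85 + 68.6 = 70.45 kΩ (source resistance + R1).
V_th is the unloaded tap voltage: V_s · R2/(R1'+R2) = 6.66 × 0.02975 = 0.1981 V.
Looking into X with the source shorted: R_th = R1'·R2/(R1'+R2) = 70.45 × 2.16/72.61 = 2.096 kΩ.

V_th ≈ 0.198 V, R_th ≈ 2.10 kΩ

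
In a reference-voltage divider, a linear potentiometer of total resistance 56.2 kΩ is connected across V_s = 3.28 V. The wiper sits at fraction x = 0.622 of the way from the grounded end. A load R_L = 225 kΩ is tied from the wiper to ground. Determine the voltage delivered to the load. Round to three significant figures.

The pot divides into 21.24 kΩ above the wiper and 34.96 kΩ below.
R_L loads the lower segment: effective lower R = 30.26 kΩ.
Then V_out = V_s · 30.26/(21.24 + 30.26) = 1.927 V.

V_out ≈ 1.93 V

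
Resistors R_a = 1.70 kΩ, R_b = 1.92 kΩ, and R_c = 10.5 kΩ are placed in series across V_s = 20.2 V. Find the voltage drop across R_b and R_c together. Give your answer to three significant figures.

ΣR = 1.70 + 1.92 + 10.5 = 14.12 kΩ.
R_{R_b..R_c} = 1.92 + 10.5 = 12.42 kΩ.
V = V_s · R/ΣR = 20.2 × 0.8796 = 17.77 V.

V ≈ 17.8 V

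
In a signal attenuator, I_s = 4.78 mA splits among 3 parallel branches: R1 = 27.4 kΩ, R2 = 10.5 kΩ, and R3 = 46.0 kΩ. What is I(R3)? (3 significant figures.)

I ≈ 0.677 mA

Conductances: ΣG = 1/27.4 + 1/10.5 + 1/46.0 = 0.1535 (1/kΩ).
R3 takes the fraction G_k/ΣG = 0.02174/0.1535 = 0.1416, so I = 4.78 × 0.1416 = 0.6771 mA.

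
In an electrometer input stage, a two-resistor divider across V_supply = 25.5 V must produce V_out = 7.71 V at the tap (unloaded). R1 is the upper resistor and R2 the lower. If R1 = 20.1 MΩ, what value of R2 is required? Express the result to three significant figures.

Required fraction k = V_out/V_supply = 0.3024.
Rearranging, R2 = R1·k/(1−k) = 20.1 × 0.4334 = 8.711 MΩ.

R2 ≈ 8.71 MΩ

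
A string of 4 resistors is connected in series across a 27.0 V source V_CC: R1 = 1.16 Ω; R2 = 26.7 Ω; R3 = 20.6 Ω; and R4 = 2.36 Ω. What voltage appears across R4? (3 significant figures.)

V ≈ 1.25 V

Total series resistance ΣR = 1.16 + 26.7 + 20.6 + 2.36 = 50.82 Ω.
V = V_CC · R/ΣR = 27.0 × 0.04644 = 1.254 V.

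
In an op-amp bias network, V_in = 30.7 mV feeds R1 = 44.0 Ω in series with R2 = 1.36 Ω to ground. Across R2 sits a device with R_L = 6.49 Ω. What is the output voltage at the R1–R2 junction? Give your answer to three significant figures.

V_out ≈ 0.765 mV

First combine the lower leg with the load: R2 ‖ R_L = 1.124 Ω.
Now apply the divider: V_out = 30.7 × 0.02492 = 0.7650 mV.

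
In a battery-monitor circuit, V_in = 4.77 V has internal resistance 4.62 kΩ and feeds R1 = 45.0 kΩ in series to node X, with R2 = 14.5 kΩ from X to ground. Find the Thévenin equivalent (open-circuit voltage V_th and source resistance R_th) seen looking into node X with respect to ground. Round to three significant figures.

R1' = 4.62 + 45.0 = 49.62 kΩ (source resistance + R1).
V_th is the unloaded tap voltage: V_in · R2/(R1'+R2) = 4.77 × 0.2261 = 1.079 V.
With V_in suppressed (replaced by a short), R_th = R1' ‖ R2 = (49.62 × 14.5)/(49.62 + 14.5) = 11.22 kΩ.

V_th ≈ 1.08 V, R_th ≈ 11.2 kΩ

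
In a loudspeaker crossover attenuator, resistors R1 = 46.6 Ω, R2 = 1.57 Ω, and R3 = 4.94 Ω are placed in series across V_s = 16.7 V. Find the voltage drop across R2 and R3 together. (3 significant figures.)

ΣR = 46.6 + 1.57 + 4.94 = 53.11 Ω.
R_{R2..R3} = 1.57 + 4.94 = 6.510 Ω.
By the voltage-divider rule, V = 16.7 × 6.510/53.11 = 2.047 V.

V ≈ 2.05 V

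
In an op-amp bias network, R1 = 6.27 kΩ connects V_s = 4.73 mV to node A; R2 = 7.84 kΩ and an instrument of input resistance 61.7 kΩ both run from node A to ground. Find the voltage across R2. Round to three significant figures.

R2 ‖ R_L = (7.84 × 61.7)/(7.84 + 61.7) = 6.956 kΩ.
Now apply the divider: V_out = 4.73 × 0.5259 = 2.488 mV.
(Unloaded it would be 2.63 mV; the load pulls it down.)

V_out ≈ 2.49 mV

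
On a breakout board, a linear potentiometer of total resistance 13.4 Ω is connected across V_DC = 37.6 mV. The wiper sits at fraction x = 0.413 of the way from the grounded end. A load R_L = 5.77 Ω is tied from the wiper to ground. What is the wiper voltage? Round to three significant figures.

V_out ≈ 9.94 mV

The pot divides into 7.866 Ω above the wiper and 5.534 Ω below.
Lower segment in parallel with the load: 5.534 ‖ 5.77 = 2.825 Ω.
V_out = 37.6 × 2.825/(7.866 + 2.825) = 9.935 mV.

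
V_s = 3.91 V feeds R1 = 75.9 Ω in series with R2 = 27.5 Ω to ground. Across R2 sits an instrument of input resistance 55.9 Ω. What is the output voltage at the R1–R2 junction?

V_out ≈ 0.764 V

R2 ‖ R_L = (27.5 × 55.9)/(27.5 + 55.9) = 18.43 Ω.
Now apply the divider: V_out = 3.91 × 0.1954 = 0.7640 V.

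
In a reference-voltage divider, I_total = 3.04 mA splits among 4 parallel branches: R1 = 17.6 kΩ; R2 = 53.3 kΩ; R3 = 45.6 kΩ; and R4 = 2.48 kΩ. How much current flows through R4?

Total conductance ΣG = 1/17.6 + 1/53.3 + 1/45.6 + 1/2.48 = 0.5007 (units of 1/kΩ).
By the current-divider rule, I = I_total · G_k/ΣG = 3.04 × 0.8053 = 2.448 mA.

I ≈ 2.45 mA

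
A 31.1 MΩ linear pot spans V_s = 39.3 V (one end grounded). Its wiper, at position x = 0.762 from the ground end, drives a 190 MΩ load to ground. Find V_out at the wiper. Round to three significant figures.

V_out ≈ 29.1 V

Split the track: R_lower = x·R_p = 23.70 MΩ, R_upper = (1−x)·R_p = 7.402 MΩ.
R_L loads the lower segment: effective lower R = 21.07 MΩ.
Then V_out = V_s · 21.07/(7.402 + 21.07) = 29.08 V.
(Unloaded: V_out = x·V_s = 29.9 V.)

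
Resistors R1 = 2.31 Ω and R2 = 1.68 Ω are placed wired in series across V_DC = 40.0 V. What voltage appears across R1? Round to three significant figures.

V ≈ 23.2 V

Series total: ΣR = 2.31 + 1.68 = 3.990 Ω.
Voltage divider: V = V_DC · (2.310 / 3.990) = 40.0 × 0.5789 = 23.16 V.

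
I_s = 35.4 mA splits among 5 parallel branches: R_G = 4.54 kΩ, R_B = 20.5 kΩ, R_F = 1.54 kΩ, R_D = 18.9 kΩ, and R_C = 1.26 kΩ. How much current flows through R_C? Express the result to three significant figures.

Conductances: ΣG = 1/4.54 + 1/20.5 + 1/1.54 + 1/18.9 + 1/1.26 = 1.765 (1/kΩ).
By the current-divider rule, I = I_s · G_k/ΣG = 35.4 × 0.4497 = 15.92 mA.

I ≈ 15.9 mA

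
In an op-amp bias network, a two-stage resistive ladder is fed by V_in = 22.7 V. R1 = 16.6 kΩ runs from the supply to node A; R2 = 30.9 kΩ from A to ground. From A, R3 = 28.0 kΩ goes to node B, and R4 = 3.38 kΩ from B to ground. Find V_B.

V_B ≈ 1.18 V

Looking into the second stage from A: R3 + R4 = 31.38 kΩ appears in parallel with R2.
Effective lower resistance at A: R2 ‖ 31.38 = 15.57 kΩ.
V_A = 22.7 × 15.57/(16.6 + 15.57) = 10.99 V.
V_B = V_A × 0.1077 = 1.183 V.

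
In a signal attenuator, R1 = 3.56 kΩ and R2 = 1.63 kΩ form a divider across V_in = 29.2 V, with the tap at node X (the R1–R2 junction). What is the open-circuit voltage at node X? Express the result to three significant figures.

V_th ≈ 9.17 V

V_th is the unloaded tap voltage: V_in · R2/(R1+R2) = 29.2 × 0.3141 = 9.171 V.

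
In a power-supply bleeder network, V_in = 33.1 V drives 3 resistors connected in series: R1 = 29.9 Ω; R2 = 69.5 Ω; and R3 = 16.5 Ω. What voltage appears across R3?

Total series resistance ΣR = 29.9 + 69.5 + 16.5 = 115.9 Ω.
By the voltage-divider rule, V = 33.1 × 16.50/115.9 = 4.712 V.

V ≈ 4.71 V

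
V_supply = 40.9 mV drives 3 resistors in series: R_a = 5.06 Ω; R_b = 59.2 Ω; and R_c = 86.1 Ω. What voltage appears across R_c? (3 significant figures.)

V ≈ 23.4 mV

Series total: ΣR = 5.06 + 59.2 + 86.1 = 150.4 Ω.
Voltage divider: V = V_supply · (86.10 / 150.4) = 40.9 × 0.5726 = 23.42 mV.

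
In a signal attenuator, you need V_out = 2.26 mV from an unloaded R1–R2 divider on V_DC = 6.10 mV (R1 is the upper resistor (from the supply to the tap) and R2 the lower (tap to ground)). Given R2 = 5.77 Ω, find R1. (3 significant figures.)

V_out/V_DC = R2/(R1+R2) = 0.3705.
R1 = R2·(1/k − 1) = 5.77 × 1.699 = 9.804 Ω.

R1 ≈ 9.80 Ω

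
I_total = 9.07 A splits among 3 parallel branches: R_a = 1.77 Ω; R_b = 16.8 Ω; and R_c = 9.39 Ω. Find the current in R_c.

I ≈ 1.32 A

Conductances: ΣG = 1/1.77 + 1/16.8 + 1/9.39 = 0.7310 (1/Ω).
By the current-divider rule, I = I_total · G_k/ΣG = 9.07 × 0.1457 = 1.321 A.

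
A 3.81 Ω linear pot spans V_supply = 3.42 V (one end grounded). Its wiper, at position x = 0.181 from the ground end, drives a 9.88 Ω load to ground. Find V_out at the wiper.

V_out ≈ 0.586 V

Lower segment x·R_p = 0.6896 Ω; upper segment (1−x)·R_p = 3.120 Ω.
R_L loads the lower segment: effective lower R = 0.6446 Ω.
V_out = 3.42 × 0.6446/(3.120 + 0.6446) = 0.5855 V.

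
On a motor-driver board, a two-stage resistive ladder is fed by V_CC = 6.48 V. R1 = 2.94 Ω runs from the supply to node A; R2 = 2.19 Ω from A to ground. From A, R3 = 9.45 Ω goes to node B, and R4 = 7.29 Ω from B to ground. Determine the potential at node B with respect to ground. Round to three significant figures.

Node A sees R2 in parallel with the series input of stage 2, R3 + R4 = 16.74 Ω.
Effective lower resistance at A: R2 ‖ 16.74 = 1.937 Ω.
V_A = 6.48 × 1.937/(2.94 + 1.937) = 2.573 V.
V_B = V_A × 0.4355 = 1.121 V.

V_B ≈ 1.12 V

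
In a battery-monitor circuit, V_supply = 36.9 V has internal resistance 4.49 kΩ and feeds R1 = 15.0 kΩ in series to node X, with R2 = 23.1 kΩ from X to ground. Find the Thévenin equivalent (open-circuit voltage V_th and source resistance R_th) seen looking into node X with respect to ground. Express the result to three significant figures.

V_th ≈ 20.0 V, R_th ≈ 10.6 kΩ

R1' = 4.49 + 15.0 = 19.49 kΩ (source resistance + R1).
Open-circuit (no load on X): V_th = V_supply · R2/(R1' + R2) = 36.9 × 23.1/(19.49 + 23.1) = 20.01 V.
With V_supply suppressed (replaced by a short), R_th = R1' ‖ R2 = (19.49 × 23.1)/(19.49 + 23.1) = 10.57 kΩ.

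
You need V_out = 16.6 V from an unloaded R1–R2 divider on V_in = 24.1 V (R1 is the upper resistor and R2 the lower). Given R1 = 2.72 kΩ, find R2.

R2 ≈ 6.02 kΩ

V_out/V_in = R2/(R1+R2) = 0.6888.
Rearranging, R2 = R1·k/(1−k) = 2.72 × 2.213 = 6.020 kΩ.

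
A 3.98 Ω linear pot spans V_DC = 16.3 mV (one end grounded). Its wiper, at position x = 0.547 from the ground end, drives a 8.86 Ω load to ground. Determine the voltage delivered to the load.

The pot divides into 1.803 Ω above the wiper and 2.177 Ω below.
R_L loads the lower segment: effective lower R = 1.748 Ω.
V_out = 16.3 × 1.748/(1.803 + 1.748) = 8.023 mV.
(Unloaded: V_out = x·V_DC = 8.92 mV.)

V_out ≈ 8.02 mV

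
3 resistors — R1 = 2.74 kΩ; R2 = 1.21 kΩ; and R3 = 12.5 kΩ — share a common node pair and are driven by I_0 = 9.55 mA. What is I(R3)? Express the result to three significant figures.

I ≈ 0.601 mA

ΣG = 1/2.74 + 1/1.21 + 1/12.5 = 1.271.
By the current-divider rule, I = I_0 · G_k/ΣG = 9.55 × 0.06292 = 0.6009 mA.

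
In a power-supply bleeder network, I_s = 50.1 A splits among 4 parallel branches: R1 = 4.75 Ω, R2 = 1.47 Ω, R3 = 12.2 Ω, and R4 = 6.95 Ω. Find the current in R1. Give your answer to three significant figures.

I ≈ 9.45 A

Total conductance ΣG = 1/4.75 + 1/1.47 + 1/12.2 + 1/6.95 = 1.117 (units of 1/Ω).
Current divider: I(R1) = I_s · G_k/ΣG = 50.1 × (0.2105/1.117) = 50.1 × 0.1885 = 9.446 A.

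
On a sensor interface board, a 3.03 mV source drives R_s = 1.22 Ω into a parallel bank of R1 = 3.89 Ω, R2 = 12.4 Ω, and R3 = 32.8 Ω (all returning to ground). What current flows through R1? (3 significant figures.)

I ≈ 0.537 mA

Parallel bank: R_p = 1/(1/3.89 + 1/12.4 + 1/32.8) = 2.716 Ω.
Node voltage V_A = V_supply · R_p/(R_s + R_p) = 3.03 × 0.6900 = 2.091 mV.
I(R1) = V_A / R1 = 2.091/3.89 = 0.5375 mA.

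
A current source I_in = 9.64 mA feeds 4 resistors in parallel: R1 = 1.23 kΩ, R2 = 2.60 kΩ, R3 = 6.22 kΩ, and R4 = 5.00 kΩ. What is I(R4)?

Total conductance ΣG = 1/1.23 + 1/2.60 + 1/6.22 + 1/5.00 = 1.558 (units of 1/kΩ).
By the current-divider rule, I = I_in · G_k/ΣG = 9.64 × 0.1283 = 1.237 mA.

I ≈ 1.24 mA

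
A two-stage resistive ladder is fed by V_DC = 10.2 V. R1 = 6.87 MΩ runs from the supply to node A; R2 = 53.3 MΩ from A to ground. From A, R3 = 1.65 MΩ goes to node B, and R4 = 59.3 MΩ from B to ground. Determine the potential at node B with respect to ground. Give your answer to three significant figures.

Looking into the second stage from A: R3 + R4 = 60.95 MΩ appears in parallel with R2.
Effective lower resistance at A: R2 ‖ 60.95 = 28.43 MΩ.
So V_A = 10.2 × 0.8054 = 8.215 V.
Stage 2 is unloaded, so V_B = V_A · R4/(R3+R4) = 8.215 × 59.3/60.95 = 7.993 V.

V_B ≈ 7.99 V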